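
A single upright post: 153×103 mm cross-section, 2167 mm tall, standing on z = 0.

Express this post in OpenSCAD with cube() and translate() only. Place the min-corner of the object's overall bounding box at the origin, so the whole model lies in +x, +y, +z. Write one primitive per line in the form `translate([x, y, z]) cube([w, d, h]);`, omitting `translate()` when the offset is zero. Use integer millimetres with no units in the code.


cube([153, 103, 2167]);


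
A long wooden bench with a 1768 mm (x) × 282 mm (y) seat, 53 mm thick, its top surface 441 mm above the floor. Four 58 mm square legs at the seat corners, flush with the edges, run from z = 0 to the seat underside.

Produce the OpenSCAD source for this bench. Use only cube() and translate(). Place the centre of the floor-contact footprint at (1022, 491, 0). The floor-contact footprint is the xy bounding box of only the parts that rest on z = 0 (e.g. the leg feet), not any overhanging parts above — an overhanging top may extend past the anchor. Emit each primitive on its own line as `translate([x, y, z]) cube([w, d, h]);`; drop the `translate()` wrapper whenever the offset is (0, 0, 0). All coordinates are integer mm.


translate([138, 350, 388]) cube([1768, 282, 53]);
translate([138, 350, 0]) cube([58, 58, 388]);
translate([138, 574, 0]) cube([58, 58, 388]);
translate([1848, 350, 0]) cube([58, 58, 388]);
translate([1848, 574, 0]) cube([58, 58, 388]);


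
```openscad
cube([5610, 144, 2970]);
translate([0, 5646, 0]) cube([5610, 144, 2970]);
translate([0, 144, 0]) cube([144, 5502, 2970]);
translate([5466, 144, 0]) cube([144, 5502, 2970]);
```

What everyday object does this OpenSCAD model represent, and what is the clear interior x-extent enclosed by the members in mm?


A house (or room) frame. The interior width is 5322 mm.

Four 2970 mm walls enclosing a rectangle with no floor or roof — a room or house frame. Outside width is 5610 mm and wall thickness is 144 mm, so the interior width is 5610 − 2 × 144 = 5322 mm.


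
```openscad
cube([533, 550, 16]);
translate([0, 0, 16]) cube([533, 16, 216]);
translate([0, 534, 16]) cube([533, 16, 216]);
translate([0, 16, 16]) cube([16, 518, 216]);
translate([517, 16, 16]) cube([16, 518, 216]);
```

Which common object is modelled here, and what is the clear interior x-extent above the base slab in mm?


An open box. The internal width is 501 mm.

A 533×550 base slab with four walls standing on it — an open box. The base is 533 mm wide and the walls are 16 mm thick, so the internal width is 533 − 2 × 16 = 501 mm.


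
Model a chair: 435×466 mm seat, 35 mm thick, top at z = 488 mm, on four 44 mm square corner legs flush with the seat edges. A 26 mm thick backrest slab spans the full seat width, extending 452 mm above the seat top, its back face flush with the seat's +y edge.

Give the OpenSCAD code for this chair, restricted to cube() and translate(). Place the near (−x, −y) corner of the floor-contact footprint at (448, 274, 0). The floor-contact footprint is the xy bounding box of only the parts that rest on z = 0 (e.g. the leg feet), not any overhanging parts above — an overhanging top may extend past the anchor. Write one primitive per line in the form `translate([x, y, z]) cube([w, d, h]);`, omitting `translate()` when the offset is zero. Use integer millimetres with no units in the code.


translate([448, 274, 453]) cube([435, 466, 35]);
translate([448, 274, 0]) cube([44, 44, 453]);
translate([839, 274, 0]) cube([44, 44, 453]);
translate([448, 696, 0]) cube([44, 44, 453]);
translate([839, 696, 0]) cube([44, 44, 453]);
translate([448, 714, 488]) cube([435, 26, 452]);


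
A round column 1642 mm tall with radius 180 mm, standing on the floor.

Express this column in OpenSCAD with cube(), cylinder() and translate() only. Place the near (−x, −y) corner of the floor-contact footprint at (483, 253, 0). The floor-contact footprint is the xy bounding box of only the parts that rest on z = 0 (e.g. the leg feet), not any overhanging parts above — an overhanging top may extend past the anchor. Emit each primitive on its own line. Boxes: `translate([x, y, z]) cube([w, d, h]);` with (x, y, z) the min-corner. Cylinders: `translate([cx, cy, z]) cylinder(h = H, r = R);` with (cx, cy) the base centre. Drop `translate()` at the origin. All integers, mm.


translate([663, 433, 0]) cylinder(h = 1642, r = 180);


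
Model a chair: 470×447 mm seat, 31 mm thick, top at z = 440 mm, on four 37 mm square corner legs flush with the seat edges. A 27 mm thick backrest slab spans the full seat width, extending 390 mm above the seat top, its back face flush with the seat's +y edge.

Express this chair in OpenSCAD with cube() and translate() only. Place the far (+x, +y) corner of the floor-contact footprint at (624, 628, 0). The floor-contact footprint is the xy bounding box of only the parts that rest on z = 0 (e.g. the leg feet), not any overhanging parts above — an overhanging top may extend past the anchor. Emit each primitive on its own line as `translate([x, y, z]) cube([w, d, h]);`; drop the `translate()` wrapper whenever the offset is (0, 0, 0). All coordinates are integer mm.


translate([154, 181, 409]) cube([470, 447, 31]);
translate([154, 181, 0]) cube([37, 37, 409]);
translate([587, 181, 0]) cube([37, 37, 409]);
translate([154, 591, 0]) cube([37, 37, 409]);
translate([587, 591, 0]) cube([37, 37, 409]);
translate([154, 601, 440]) cube([470, 27, 390]);


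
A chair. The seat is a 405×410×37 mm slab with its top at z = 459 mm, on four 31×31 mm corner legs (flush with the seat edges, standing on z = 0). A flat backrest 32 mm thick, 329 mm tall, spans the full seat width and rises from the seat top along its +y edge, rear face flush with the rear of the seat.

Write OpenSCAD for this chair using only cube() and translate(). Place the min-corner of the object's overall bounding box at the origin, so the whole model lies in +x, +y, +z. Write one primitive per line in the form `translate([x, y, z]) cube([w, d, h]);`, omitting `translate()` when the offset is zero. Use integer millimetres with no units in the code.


translate([0, 0, 422]) cube([405, 410, 37]);
cube([31, 31, 422]);
translate([374, 0, 0]) cube([31, 31, 422]);
translate([0, 379, 0]) cube([31, 31, 422]);
translate([374, 379, 0]) cube([31, 31, 422]);
translate([0, 378, 459]) cube([405, 32, 329]);


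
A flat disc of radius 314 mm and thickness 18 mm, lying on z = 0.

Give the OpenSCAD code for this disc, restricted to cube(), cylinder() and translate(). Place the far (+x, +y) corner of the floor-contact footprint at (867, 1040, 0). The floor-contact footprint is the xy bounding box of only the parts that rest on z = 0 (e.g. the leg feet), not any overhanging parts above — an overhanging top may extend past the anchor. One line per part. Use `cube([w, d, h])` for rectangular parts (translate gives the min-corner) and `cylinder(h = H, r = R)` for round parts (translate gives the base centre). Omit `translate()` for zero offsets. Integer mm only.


translate([553, 726, 0]) cylinder(h = 18, r = 314);


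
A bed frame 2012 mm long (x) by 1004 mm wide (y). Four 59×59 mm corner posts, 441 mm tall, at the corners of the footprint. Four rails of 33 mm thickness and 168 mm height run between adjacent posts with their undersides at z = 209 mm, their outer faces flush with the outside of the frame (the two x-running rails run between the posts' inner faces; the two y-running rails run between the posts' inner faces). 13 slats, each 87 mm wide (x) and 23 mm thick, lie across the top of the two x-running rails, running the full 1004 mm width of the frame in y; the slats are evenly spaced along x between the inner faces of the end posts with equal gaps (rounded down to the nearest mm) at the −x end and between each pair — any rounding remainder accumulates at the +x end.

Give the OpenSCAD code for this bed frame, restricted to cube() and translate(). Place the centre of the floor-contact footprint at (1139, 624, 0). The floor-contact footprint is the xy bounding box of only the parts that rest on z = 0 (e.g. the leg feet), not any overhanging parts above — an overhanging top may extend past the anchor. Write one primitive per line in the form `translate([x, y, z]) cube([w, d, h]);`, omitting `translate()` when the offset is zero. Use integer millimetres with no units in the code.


translate([133, 122, 0]) cube([59, 59, 441]);
translate([133, 1067, 0]) cube([59, 59, 441]);
translate([2086, 122, 0]) cube([59, 59, 441]);
translate([2086, 1067, 0]) cube([59, 59, 441]);
translate([192, 122, 209]) cube([1894, 33, 168]);
translate([192, 1093, 209]) cube([1894, 33, 168]);
translate([133, 181, 209]) cube([33, 886, 168]);
translate([2112, 181, 209]) cube([33, 886, 168]);
translate([246, 122, 377]) cube([87, 1004, 23]);
translate([387, 122, 377]) cube([87, 1004, 23]);
translate([528, 122, 377]) cube([87, 1004, 23]);
translate([669, 122, 377]) cube([87, 1004, 23]);
translate([810, 122, 377]) cube([87, 1004, 23]);
translate([951, 122, 377]) cube([87, 1004, 23]);
translate([1092, 122, 377]) cube([87, 1004, 23]);
translate([1233, 122, 377]) cube([87, 1004, 23]);
translate([1374, 122, 377]) cube([87, 1004, 23]);
translate([1515, 122, 377]) cube([87, 1004, 23]);
translate([1656, 122, 377]) cube([87, 1004, 23]);
translate([1797, 122, 377]) cube([87, 1004, 23]);
translate([1938, 122, 377]) cube([87, 1004, 23]);


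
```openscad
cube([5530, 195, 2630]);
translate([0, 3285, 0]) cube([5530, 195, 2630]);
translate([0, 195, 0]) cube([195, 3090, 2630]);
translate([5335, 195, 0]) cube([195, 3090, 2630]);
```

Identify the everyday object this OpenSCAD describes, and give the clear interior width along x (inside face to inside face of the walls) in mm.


A house (or room) frame. The interior width is 5140 mm.

Four 2630 mm walls enclosing a rectangle with no floor or roof — a room or house frame. Outside width is 5530 mm and wall thickness is 195 mm, so the interior width is 5530 − 2 × 195 = 5140 mm.


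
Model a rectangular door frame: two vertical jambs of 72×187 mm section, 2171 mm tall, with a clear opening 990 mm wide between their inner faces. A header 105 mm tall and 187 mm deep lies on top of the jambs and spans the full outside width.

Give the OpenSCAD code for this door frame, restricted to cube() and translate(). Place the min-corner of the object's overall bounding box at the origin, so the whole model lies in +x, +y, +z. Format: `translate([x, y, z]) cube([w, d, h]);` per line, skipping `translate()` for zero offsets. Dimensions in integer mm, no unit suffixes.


cube([72, 187, 2171]);
translate([1062, 0, 0]) cube([72, 187, 2171]);
translate([0, 0, 2171]) cube([1134, 187, 105]);


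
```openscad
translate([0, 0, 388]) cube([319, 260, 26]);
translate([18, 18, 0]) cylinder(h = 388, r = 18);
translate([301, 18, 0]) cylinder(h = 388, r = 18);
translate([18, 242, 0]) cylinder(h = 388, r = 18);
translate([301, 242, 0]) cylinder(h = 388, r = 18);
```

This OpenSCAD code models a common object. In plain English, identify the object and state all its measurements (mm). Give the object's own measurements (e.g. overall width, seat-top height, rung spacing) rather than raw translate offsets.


A four-legged stool. The seat is a 319×260×26 mm slab whose top surface is at z = 414 mm; four round legs, each 36 mm in diameter, run from the floor (z = 0) to the underside of the seat, each leg's axis is inset half a diameter from the nearest pair of seat edges (so the leg's bounding box is flush with the corner).


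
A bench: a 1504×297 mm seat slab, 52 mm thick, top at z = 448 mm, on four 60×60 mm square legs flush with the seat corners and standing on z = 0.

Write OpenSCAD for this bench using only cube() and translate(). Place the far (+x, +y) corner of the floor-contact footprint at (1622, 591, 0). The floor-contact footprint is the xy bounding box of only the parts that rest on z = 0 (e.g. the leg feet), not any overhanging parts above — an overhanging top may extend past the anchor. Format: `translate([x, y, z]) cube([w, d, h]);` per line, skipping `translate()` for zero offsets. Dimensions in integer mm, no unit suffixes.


translate([118, 294, 396]) cube([1504, 297, 52]);
translate([118, 294, 0]) cube([60, 60, 396]);
translate([118, 531, 0]) cube([60, 60, 396]);
translate([1562, 294, 0]) cube([60, 60, 396]);
translate([1562, 531, 0]) cube([60, 60, 396]);


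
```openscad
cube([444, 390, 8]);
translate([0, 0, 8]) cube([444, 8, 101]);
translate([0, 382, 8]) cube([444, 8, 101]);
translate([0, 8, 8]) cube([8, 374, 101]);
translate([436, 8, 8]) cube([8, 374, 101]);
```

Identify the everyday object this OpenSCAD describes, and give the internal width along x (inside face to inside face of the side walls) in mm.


An open box. The internal width is 428 mm.

A 444×390 base slab with four walls standing on it — an open box. The base is 444 mm wide and the walls are 8 mm thick, so the internal width is 444 − 2 × 8 = 428 mm.


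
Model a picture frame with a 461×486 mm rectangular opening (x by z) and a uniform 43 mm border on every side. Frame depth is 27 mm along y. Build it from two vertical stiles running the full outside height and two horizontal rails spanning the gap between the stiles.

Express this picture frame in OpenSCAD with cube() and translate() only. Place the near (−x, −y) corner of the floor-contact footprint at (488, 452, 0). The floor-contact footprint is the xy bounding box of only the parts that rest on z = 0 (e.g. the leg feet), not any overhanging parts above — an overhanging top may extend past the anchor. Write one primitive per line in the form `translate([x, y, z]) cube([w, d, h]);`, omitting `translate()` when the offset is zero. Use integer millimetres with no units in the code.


translate([488, 452, 0]) cube([43, 27, 572]);
translate([992, 452, 0]) cube([43, 27, 572]);
translate([531, 452, 0]) cube([461, 27, 43]);
translate([531, 452, 529]) cube([461, 27, 43]);


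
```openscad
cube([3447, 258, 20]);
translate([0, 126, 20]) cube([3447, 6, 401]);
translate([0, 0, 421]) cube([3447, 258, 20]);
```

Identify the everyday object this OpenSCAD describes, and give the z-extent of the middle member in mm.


An I-beam. The web height is 401 mm.

Two wide flanges with a thin centred web — an I-beam. Overall 441 mm minus two 20 mm flanges gives a web of 441 − 2·20 = 401 mm.


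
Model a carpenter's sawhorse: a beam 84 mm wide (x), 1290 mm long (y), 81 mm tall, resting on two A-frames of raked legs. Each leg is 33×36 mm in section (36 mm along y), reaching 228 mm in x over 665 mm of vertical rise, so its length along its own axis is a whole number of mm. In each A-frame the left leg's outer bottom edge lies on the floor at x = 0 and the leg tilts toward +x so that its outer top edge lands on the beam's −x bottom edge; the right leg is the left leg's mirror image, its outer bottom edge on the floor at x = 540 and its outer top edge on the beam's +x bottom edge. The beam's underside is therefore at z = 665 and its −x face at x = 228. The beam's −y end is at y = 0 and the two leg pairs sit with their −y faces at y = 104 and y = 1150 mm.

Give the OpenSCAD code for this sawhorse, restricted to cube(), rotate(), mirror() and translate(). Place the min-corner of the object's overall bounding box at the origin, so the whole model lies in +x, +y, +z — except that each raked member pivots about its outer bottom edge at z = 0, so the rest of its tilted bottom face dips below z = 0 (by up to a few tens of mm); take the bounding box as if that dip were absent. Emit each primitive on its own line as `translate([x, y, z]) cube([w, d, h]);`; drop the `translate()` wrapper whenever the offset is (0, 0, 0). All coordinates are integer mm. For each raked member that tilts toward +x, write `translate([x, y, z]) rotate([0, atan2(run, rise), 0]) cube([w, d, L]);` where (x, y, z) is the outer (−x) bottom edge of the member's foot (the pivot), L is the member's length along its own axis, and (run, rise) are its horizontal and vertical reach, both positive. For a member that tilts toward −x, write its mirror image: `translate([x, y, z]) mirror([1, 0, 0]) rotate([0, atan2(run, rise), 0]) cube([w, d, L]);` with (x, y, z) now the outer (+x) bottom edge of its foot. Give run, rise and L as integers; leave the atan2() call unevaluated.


translate([228, 0, 665]) cube([84, 1290, 81]);
translate([0, 104, 0]) rotate([0, atan2(228, 665), 0]) cube([33, 36, 703]);
translate([540, 104, 0]) mirror([1, 0, 0]) rotate([0, atan2(228, 665), 0]) cube([33, 36, 703]);
translate([0, 1150, 0]) rotate([0, atan2(228, 665), 0]) cube([33, 36, 703]);
translate([540, 1150, 0]) mirror([1, 0, 0]) rotate([0, atan2(228, 665), 0]) cube([33, 36, 703]);


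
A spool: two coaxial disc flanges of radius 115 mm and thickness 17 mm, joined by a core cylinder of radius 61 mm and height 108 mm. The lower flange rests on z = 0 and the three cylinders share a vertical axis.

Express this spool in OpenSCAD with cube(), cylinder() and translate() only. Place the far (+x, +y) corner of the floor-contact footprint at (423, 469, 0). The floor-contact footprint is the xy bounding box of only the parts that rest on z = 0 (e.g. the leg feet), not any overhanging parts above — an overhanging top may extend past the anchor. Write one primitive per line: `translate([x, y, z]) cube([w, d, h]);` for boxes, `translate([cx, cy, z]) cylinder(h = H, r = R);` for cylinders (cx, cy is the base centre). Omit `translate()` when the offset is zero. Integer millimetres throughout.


translate([308, 354, 0]) cylinder(h = 17, r = 115);
translate([308, 354, 17]) cylinder(h = 108, r = 61);
translate([308, 354, 125]) cylinder(h = 17, r = 115);


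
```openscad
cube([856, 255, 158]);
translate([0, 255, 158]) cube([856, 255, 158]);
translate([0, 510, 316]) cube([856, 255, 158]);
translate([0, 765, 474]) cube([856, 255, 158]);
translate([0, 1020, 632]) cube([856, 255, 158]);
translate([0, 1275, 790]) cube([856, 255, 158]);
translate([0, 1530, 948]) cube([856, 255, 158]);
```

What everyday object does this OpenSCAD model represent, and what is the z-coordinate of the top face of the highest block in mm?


A staircase. The total rise is 1106 mm.

7 identical blocks, each offset up and back from the previous — a staircase. Each step is 158 mm tall and there are 7 of them, so the total rise is 7 × 158 = 1106 mm.


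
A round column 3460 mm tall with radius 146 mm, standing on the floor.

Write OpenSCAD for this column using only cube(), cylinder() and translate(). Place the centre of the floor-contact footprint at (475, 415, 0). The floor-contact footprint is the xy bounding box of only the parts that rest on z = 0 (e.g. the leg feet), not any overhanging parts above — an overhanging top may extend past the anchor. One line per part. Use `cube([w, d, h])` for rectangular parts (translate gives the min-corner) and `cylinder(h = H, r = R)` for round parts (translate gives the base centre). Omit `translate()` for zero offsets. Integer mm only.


translate([475, 415, 0]) cylinder(h = 3460, r = 146);


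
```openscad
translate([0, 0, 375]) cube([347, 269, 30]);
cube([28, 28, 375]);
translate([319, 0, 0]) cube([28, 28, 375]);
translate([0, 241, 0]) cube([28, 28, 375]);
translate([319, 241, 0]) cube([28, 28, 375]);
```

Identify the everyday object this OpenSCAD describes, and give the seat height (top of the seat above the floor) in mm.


A stool. The seat height is 405 mm.

A 347×269×30 slab at z = 375 on four corner posts — a stool. The seat top is 375 + 30 = 405 mm.


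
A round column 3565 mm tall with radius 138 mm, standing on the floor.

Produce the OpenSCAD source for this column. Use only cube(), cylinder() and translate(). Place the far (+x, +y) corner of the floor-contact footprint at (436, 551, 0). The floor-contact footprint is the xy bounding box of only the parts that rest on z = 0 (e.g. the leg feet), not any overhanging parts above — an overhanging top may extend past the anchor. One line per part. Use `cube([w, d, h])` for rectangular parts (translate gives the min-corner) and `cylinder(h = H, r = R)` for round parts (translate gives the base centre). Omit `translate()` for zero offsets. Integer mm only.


translate([298, 413, 0]) cylinder(h = 3565, r = 138);


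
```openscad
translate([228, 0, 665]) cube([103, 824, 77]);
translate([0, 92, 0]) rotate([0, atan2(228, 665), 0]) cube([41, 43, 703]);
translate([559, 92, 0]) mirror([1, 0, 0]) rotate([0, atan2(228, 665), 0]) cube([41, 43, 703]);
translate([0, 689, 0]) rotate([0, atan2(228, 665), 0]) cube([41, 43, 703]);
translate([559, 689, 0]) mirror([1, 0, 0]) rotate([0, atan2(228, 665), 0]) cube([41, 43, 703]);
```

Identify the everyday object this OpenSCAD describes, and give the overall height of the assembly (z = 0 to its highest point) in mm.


A sawhorse. The overall height is 742 mm.

A beam across two mirrored pairs of raked legs — a sawhorse. The beam's underside is at z = 665 (matching the legs' vertical rise in atan2(228, 665)) and the beam is 77 mm tall, so its top is at 665 + 77 = 742 mm. The raked legs top out at the beam's underside, so that is the highest point.


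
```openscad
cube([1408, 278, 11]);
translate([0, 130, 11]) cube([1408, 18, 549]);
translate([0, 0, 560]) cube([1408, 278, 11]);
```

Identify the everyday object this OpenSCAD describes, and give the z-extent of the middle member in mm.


An I-beam. The web height is 549 mm.

Two wide flanges with a thin centred web — an I-beam. Overall 571 mm minus two 11 mm flanges gives a web of 571 − 2·11 = 549 mm.


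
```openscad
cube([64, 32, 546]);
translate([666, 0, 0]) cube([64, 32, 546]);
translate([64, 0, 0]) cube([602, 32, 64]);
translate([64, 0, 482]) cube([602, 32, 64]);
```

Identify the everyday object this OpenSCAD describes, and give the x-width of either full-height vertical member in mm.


A picture frame. The border width is 64 mm.

Four thin pieces enclosing a rectangular opening — a picture frame. The two full-height stiles are 546 mm tall; the top rail sits at z = 482 and is 64 mm tall, so the border above the opening is 546 − 482 = 64 mm, matching the stile x-width.


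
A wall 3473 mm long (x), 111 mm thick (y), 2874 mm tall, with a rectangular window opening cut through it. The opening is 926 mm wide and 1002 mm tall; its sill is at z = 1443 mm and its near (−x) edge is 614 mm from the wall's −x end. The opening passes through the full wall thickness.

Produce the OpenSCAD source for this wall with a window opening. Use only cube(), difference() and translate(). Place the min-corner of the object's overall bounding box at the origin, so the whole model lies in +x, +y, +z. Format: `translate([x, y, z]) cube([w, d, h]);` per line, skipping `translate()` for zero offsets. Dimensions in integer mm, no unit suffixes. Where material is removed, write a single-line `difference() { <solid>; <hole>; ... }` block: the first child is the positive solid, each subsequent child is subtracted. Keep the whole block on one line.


difference() { cube([3473, 111, 2874]); translate([614, 0, 1443]) cube([926, 111, 1002]); }


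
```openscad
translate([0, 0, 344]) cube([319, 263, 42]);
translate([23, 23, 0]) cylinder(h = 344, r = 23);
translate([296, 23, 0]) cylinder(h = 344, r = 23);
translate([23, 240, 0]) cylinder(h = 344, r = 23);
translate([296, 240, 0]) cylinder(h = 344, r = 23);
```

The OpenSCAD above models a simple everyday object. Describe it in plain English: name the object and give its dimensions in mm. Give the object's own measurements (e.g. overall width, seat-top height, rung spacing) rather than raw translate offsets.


A four-legged stool. The seat is a 319×263×42 mm slab whose top surface is at z = 386 mm; four round legs, each 46 mm in diameter, run from the floor (z = 0) to the underside of the seat, each leg's axis is inset half a diameter from the nearest pair of seat edges (so the leg's bounding box is flush with the corner).


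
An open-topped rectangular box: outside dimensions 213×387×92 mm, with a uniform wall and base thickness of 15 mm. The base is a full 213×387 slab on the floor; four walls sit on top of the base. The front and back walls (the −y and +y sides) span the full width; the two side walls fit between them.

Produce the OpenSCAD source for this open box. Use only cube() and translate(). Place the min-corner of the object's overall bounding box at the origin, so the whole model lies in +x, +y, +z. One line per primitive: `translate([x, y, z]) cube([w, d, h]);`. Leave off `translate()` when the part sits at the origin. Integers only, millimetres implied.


cube([213, 387, 15]);
translate([0, 0, 15]) cube([213, 15, 77]);
translate([0, 372, 15]) cube([213, 15, 77]);
translate([0, 15, 15]) cube([15, 357, 77]);
translate([198, 15, 15]) cube([15, 357, 77]);


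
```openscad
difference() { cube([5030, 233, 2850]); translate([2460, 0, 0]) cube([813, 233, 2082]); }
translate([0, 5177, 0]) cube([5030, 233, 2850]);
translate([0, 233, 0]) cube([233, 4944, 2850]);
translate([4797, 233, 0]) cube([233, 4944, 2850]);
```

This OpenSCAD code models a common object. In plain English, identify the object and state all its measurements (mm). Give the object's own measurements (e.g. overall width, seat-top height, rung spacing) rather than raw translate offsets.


A single room: four walls, each 2850 mm tall and 233 mm thick, enclosing an outside footprint 5030×5410 mm (x × y), no floor or roof. The front and back walls (−y and +y sides) run the full x-width; the side walls fit between their inner faces. A door opening 813 mm wide and 2082 mm tall is cut through the front wall from the floor up, its −x edge 2460 mm from the wall's −x end.


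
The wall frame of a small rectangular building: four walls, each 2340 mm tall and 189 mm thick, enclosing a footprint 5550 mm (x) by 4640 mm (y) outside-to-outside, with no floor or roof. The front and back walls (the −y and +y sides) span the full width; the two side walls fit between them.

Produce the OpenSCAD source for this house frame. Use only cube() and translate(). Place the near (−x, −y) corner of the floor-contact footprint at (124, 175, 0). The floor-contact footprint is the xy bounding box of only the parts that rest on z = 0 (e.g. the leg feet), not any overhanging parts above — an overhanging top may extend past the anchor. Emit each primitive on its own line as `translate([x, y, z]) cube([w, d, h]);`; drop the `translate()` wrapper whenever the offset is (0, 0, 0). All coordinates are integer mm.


translate([124, 175, 0]) cube([5550, 189, 2340]);
translate([124, 4626, 0]) cube([5550, 189, 2340]);
translate([124, 364, 0]) cube([189, 4262, 2340]);
translate([5485, 364, 0]) cube([189, 4262, 2340]);


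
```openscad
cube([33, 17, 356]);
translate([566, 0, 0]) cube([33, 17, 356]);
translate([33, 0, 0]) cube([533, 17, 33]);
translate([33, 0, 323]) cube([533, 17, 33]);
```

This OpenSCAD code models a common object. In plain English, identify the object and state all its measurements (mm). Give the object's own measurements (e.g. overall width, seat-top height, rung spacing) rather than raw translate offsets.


A rectangular picture frame lying in the x–z plane (depth along y). The opening is 533 mm wide (x) by 290 mm tall (z), surrounded by a border 33 mm wide on all four sides. The frame is 17 mm deep and is made of two full-height vertical stiles with two horizontal rails fitted between them.


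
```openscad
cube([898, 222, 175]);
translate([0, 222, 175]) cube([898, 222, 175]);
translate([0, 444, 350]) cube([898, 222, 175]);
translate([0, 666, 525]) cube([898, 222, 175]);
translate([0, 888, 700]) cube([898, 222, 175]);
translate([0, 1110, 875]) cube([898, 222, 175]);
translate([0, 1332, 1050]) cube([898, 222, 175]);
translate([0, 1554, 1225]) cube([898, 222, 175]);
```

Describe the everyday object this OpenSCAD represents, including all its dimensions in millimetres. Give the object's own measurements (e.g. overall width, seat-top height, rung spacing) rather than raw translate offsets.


A straight staircase of 8 solid steps. Each step is 898 mm wide (x), 222 mm deep (y, the going) and 175 mm tall (the rise). The first step rests on the floor; each subsequent step sits one going further in +y and one rise higher in +z, directly behind and above the previous step with no overlap.


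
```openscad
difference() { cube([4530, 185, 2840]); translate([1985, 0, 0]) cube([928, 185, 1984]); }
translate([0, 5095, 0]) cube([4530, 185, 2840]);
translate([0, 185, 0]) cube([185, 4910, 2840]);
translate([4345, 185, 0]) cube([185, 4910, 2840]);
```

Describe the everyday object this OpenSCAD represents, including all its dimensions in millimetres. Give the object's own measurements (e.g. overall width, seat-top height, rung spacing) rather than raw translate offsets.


A single room: four walls, each 2840 mm tall and 185 mm thick, enclosing an outside footprint 4530×5280 mm (x × y), no floor or roof. The front and back walls (−y and +y sides) run the full x-width; the side walls fit between their inner faces. A door opening 928 mm wide and 1984 mm tall is cut through the front wall from the floor up, its −x edge 1985 mm from the wall's −x end.


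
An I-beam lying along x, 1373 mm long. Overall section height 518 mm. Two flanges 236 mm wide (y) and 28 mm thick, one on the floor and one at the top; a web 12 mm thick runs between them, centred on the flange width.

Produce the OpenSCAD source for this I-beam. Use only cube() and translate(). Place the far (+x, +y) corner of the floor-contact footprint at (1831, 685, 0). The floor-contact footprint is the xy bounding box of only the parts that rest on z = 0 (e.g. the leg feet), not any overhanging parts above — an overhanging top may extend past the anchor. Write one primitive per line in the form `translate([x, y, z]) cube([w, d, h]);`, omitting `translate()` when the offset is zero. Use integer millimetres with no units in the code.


translate([458, 449, 0]) cube([1373, 236, 28]);
translate([458, 561, 28]) cube([1373, 12, 462]);
translate([458, 449, 490]) cube([1373, 236, 28]);


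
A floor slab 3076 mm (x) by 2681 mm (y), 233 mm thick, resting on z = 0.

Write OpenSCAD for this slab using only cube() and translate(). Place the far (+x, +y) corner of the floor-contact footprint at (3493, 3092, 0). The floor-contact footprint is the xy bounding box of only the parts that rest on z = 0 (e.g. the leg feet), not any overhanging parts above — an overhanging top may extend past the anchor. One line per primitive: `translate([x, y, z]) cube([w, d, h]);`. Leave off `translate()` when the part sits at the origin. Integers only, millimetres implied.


translate([417, 411, 0]) cube([3076, 2681, 233]);


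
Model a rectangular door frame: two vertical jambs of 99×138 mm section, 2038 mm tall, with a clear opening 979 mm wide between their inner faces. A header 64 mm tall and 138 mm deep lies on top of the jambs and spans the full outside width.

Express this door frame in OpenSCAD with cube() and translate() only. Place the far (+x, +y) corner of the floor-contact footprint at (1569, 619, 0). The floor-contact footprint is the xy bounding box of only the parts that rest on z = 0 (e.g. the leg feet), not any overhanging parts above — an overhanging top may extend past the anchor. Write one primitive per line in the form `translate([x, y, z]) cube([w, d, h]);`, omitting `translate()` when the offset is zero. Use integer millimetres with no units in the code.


translate([392, 481, 0]) cube([99, 138, 2038]);
translate([1470, 481, 0]) cube([99, 138, 2038]);
translate([392, 481, 2038]) cube([1177, 138, 64]);


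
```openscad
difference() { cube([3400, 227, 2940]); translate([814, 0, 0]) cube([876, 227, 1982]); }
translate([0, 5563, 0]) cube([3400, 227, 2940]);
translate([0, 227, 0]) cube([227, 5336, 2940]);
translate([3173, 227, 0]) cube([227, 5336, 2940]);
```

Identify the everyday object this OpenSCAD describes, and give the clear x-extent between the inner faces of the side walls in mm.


A single room. The interior width is 2946 mm.

Four walls enclosing a rectangle with a door in the front wall — a room. Outside width 3400 minus two 227 mm walls gives 2946 mm.


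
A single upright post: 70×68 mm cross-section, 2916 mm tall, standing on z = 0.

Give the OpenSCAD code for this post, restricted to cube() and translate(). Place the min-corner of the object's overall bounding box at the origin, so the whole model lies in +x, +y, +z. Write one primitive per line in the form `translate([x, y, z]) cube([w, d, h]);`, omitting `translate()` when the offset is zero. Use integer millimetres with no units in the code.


cube([70, 68, 2916]);


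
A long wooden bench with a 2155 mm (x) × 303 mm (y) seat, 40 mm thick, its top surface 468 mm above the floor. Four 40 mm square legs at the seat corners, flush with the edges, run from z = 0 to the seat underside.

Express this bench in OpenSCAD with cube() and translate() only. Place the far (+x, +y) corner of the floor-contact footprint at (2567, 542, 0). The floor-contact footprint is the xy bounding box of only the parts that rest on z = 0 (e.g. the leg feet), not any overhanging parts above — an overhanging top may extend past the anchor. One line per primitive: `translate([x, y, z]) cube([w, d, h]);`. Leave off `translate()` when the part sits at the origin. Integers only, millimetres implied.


translate([412, 239, 428]) cube([2155, 303, 40]);
translate([412, 239, 0]) cube([40, 40, 428]);
translate([412, 502, 0]) cube([40, 40, 428]);
translate([2527, 239, 0]) cube([40, 40, 428]);
translate([2527, 502, 0]) cube([40, 40, 428]);


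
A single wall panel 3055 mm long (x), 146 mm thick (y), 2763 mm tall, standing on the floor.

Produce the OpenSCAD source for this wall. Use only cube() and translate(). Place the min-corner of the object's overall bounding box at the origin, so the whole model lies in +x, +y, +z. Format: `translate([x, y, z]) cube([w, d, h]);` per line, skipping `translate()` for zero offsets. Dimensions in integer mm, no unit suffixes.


cube([3055, 146, 2763]);


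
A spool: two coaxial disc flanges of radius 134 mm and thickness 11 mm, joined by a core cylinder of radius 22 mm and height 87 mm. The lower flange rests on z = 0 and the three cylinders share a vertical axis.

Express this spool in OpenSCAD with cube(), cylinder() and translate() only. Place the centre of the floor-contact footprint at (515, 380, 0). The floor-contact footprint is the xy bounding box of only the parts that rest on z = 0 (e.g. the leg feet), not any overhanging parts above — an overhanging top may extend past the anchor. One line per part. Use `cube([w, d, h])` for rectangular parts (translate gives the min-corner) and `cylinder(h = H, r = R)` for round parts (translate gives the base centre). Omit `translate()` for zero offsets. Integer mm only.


translate([515, 380, 0]) cylinder(h = 11, r = 134);
translate([515, 380, 11]) cylinder(h = 87, r = 22);
translate([515, 380, 98]) cylinder(h = 11, r = 134);


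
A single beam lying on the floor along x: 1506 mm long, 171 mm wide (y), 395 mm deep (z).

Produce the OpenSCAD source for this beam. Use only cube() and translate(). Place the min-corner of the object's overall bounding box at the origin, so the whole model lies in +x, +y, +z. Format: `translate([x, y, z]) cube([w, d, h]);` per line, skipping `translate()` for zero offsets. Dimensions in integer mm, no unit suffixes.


cube([1506, 171, 395]);


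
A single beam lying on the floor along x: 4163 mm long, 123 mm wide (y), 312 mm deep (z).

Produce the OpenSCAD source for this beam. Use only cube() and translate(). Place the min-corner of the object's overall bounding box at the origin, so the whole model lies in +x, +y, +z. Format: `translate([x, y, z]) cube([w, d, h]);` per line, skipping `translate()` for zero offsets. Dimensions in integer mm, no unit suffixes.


cube([4163, 123, 312]);


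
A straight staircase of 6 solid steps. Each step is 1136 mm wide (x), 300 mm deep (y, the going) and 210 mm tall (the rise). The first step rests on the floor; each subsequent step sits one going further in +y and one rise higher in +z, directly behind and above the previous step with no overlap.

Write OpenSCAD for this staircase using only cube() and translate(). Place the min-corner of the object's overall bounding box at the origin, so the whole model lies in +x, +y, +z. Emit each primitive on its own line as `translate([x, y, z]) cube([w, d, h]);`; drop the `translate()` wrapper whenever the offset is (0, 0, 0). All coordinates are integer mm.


cube([1136, 300, 210]);
translate([0, 300, 210]) cube([1136, 300, 210]);
translate([0, 600, 420]) cube([1136, 300, 210]);
translate([0, 900, 630]) cube([1136, 300, 210]);
translate([0, 1200, 840]) cube([1136, 300, 210]);
translate([0, 1500, 1050]) cube([1136, 300, 210]);


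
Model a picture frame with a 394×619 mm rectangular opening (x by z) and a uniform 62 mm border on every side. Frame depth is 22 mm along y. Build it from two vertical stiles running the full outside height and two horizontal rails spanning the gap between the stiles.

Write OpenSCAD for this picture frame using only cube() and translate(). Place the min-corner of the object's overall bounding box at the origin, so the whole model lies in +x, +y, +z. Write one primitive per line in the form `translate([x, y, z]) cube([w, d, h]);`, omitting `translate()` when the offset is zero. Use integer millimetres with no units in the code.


cube([62, 22, 743]);
translate([456, 0, 0]) cube([62, 22, 743]);
translate([62, 0, 0]) cube([394, 22, 62]);
translate([62, 0, 681]) cube([394, 22, 62]);


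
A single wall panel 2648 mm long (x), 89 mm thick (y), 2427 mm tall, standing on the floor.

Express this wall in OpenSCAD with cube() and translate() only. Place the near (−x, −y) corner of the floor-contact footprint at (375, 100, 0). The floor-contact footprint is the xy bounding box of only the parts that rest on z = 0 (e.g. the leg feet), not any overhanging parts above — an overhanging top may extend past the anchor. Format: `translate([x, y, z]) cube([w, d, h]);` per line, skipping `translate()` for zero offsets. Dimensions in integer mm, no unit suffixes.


translate([375, 100, 0]) cube([2648, 89, 2427]);


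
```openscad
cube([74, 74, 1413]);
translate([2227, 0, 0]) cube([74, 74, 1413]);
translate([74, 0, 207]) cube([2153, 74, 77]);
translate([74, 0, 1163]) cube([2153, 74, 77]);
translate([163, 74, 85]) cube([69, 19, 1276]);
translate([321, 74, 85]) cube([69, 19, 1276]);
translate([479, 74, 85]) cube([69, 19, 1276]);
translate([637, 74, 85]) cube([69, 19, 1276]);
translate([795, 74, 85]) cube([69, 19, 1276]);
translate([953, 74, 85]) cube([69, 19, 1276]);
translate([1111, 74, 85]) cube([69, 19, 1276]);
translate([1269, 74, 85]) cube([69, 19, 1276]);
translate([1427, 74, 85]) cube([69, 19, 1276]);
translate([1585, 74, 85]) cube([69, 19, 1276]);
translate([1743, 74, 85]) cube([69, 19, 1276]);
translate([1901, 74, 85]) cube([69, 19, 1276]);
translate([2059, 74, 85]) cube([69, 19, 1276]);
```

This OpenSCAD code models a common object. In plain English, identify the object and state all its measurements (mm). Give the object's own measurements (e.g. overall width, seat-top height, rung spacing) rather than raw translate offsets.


A fence section. Two 74×74 mm posts, 1413 mm tall, stand on the floor with a clear span of 2153 mm between their inner faces. Two horizontal rails of 74×77 mm section span the gap between the posts with their undersides at z = 207 mm and z = 1163 mm, flush with the posts' −y face. 13 pickets, each 69 mm wide, 19 mm thick and 1276 mm tall, are fixed to the +y face of the rails with their bottoms at z = 85 mm, spaced across the span with a 89 mm gap after the −x post and between neighbouring pickets, with 99 mm left before the +x post.


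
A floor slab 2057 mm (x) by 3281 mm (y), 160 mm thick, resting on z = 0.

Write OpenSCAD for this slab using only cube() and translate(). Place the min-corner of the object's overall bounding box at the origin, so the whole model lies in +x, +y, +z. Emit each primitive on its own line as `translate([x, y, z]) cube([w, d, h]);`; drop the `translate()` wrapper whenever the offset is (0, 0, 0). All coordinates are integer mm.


cube([2057, 3281, 160]);
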